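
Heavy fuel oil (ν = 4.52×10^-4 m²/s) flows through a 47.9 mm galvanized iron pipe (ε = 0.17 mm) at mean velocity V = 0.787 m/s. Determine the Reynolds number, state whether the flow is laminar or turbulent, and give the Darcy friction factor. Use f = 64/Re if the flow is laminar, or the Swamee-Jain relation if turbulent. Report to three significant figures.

Re ≈ 83.4; laminar; f = 64/Re ≈ 0.767

Re = VD/ν = 0.7870·0.0479/4.52×10^-4 = 83.4
Re < 2300 → laminar → f = 64/Re = 0.7674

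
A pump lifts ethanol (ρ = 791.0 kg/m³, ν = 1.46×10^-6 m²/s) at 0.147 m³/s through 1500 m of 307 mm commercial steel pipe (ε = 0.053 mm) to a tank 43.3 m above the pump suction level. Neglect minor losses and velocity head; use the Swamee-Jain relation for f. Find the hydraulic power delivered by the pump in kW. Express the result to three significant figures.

P_hyd ≈ 66.8 kW

V = 4Q/(πD²) = 1.986 m/s; Re = 4.18×10^5; ε/D = 1.73×10^-4; f = 0.01552
h_f = f(L/D)V²/2g = 15.24 m
Total head H = z + h_f = 43.3 + 15.24 = 58.54 m
P_hyd = ρgQH = 791.0·9.81·0.147·58.54 = 66.77 kW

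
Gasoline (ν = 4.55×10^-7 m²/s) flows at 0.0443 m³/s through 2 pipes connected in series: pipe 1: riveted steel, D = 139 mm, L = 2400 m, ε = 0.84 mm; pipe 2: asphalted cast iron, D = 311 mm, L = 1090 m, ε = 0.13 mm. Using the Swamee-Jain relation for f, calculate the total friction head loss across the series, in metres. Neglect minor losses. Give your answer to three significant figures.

H ≈ 244 m

Pipe 1: V = 2.919 m/s, Re = 8.92×10^5, ε/D = 0.00604, f = 0.03234, h_1 = f(L/D)V²/2g = 242.6 m
Pipe 2: V = 0.5832 m/s, Re = 3.99×10^5, ε/D = 4.18×10^-4, f = 0.01748, h_2 = f(L/D)V²/2g = 1.062 m
Series → Q common, losses add: H = Σh = 243.6 m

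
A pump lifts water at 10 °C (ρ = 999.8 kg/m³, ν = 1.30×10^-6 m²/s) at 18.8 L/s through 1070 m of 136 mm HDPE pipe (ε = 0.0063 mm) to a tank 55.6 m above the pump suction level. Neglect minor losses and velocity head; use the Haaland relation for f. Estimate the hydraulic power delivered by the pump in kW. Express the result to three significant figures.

P_hyd ≈ 12.4 kW

V = 4Q/(πD²) = 1.294 m/s; Re = 1.35×10^5; ε/D = 4.63×10^-5; f = 0.01698
h_f = f(L/D)V²/2g = 11.41 m
Total head H = z + h_f = 55.6 + 11.41 = 67.01 m
P_hyd = ρgQH = 999.8·9.81·0.0188·67.01 = 12.36 kW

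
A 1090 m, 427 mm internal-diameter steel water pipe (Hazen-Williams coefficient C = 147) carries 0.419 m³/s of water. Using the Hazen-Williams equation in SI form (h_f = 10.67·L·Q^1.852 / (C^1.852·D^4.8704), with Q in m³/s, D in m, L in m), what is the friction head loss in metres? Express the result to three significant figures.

h_f ≈ 14.2 m

h_f = 10.67·1090·0.419^1.852 / (147^1.852·0.427^4.8704) = 14.19 m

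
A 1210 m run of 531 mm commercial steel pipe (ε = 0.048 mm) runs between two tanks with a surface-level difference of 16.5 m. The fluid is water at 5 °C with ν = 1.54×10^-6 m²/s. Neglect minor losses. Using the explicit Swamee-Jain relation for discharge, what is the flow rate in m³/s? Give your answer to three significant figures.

Q ≈ 0.728 m³/s

Swamee-Jain (Type II): Q = -0.965·√(gD⁵h_f/L)·ln[ε/(3.7D) + √(3.17ν²L/(gD³h_f))]
√(gD⁵h_f/L) = √(9.81·0.531⁵·16.5/1210) = 0.07515
ε/(3.7D) = 2.44×10^-5; √(3.17ν²L/(gD³h_f)) = 1.94×10^-5
Q = -0.965·0.07515·ln(4.381×10^-5) = 0.7278 m³/s
Check: V = 3.29 m/s, Re = 1.13×10^6, f = 0.01322, h_f = 16.6 m ≈ 16.5 m ✓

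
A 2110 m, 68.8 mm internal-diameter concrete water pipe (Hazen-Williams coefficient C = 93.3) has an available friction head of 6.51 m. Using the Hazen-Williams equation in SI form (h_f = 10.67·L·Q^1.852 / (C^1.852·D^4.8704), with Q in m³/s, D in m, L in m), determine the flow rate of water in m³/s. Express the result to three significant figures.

Rearranging: Q = [h_f·C^1.852·D^4.8704 / (10.67·L)]^(1/1.852)
Q = [6.51·93.3^1.852·0.0688^4.8704 / (10.67·2110)]^0.540 = 0.001005 m³/s

Q ≈ 0.00100 m³/s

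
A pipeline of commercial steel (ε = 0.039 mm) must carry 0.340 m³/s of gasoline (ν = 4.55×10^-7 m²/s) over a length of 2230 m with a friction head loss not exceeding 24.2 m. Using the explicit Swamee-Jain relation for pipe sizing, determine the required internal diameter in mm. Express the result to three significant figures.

D ≈ 410 mm

Swamee-Jain (Type III): D = 0.66·[ε^1.25·(LQ²/(gh_f))^4.75 + ν·Q^9.4·(L/(gh_f))^5.2]^0.04
LQ²/(gh_f) = 1.086; L/(gh_f) = 9.393
Term 1 = ε^1.25·(…)^4.75 = 4.56×10^-6; Term 2 = ν·Q^9.4·(…)^5.2 = 2.05×10^-6
D = 0.66·(4.56×10^-6 + 2.05×10^-6)^0.04 = 0.4096 m = 410 mm
Check: V = 2.58 m/s, Re = 2.32×10^6, f = 0.01269, h_f = 23.4 m ≈ 24.2 m ✓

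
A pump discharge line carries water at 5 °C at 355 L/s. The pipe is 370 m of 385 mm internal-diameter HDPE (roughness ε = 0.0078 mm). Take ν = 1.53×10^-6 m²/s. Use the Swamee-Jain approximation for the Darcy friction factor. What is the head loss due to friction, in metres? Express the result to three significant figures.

h_f ≈ 5.72 m

V = 4Q/(πD²) = 4·0.355/(π·0.385²) = 3.049 m/s
Re = VD/ν = 3.049·0.385/1.53×10^-6 = 7.67×10^5 → turbulent
ε/D = 0.0078/385 = 2.03×10^-5
Swamee-Jain: f = 0.01255
h_f = f(L/D)V²/(2g) = 0.01255·(370/0.385)·3.049²/(2·9.81) = 5.718 m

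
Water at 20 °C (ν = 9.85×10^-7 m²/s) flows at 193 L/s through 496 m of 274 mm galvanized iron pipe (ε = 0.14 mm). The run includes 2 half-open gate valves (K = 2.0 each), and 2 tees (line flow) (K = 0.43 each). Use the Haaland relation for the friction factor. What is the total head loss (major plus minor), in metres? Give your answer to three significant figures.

V = 4Q/(πD²) = 3.273 m/s; V²/2g = 0.5461 m
Re = 9.11×10^5, ε/D = 5.11×10^-4 → f = 0.01729 (Haaland)
Major: h_f = f(L/D)·V²/2g = 0.01729·1810·0.5461 = 17.09 m
Minor: ΣK = 4.86; h_m = ΣK·V²/2g = 2.654 m
Total H_L = 17.09 + 2.654 = 19.74 m

H_L ≈ 19.7 m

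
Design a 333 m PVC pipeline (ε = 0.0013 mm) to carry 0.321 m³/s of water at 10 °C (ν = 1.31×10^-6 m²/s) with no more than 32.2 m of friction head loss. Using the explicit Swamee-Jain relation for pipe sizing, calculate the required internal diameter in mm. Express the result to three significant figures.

D ≈ 253 mm

Swamee-Jain (Type III): D = 0.66·[ε^1.25·(LQ²/(gh_f))^4.75 + ν·Q^9.4·(L/(gh_f))^5.2]^0.04
LQ²/(gh_f) = 0.1086; L/(gh_f) = 1.054
Term 1 = ε^1.25·(…)^4.75 = 1.16×10^-12; Term 2 = ν·Q^9.4·(…)^5.2 = 3.96×10^-11
D = 0.66·(1.16×10^-12 + 3.96×10^-11)^0.04 = 0.2535 m = 253 mm
Check: V = 6.36 m/s, Re = 1.23×10^6, f = 0.01136, h_f = 30.8 m ≈ 32.2 m ✓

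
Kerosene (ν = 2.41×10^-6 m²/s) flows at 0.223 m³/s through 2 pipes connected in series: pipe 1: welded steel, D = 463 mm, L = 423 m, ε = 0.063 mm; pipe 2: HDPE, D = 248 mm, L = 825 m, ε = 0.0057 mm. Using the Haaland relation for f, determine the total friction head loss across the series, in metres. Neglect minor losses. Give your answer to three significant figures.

Pipe 1: V = 1.325 m/s, Re = 2.54×10^5, ε/D = 1.36×10^-4, f = 0.01588, h_1 = f(L/D)V²/2g = 1.298 m
Pipe 2: V = 4.616 m/s, Re = 4.75×10^5, ε/D = 2.30×10^-5, f = 0.01345, h_2 = f(L/D)V²/2g = 48.59 m
Series → Q common, losses add: H = Σh = 49.89 m

H ≈ 49.9 m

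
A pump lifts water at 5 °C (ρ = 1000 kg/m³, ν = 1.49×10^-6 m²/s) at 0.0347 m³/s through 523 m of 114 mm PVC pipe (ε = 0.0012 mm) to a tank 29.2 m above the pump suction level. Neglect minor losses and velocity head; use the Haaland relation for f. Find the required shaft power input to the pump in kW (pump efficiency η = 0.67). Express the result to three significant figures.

V = 4Q/(πD²) = 3.400 m/s; Re = 2.60×10^5; ε/D = 1.05×10^-5; f = 0.01481
h_f = f(L/D)V²/2g = 40.02 m
Total head H = z + h_f = 29.2 + 40.02 = 69.22 m
P_hyd = ρgQH = 1000·9.81·0.0347·69.22 = 23.56 kW
P_shaft = P_hyd/η = 23.56/0.67 = 35.17 kW

P_shaft ≈ 35.2 kW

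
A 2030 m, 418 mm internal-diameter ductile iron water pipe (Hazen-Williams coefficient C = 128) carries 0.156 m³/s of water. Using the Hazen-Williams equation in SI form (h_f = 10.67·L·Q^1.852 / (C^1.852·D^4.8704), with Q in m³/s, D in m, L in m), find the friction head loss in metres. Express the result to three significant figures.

h_f = 10.67·2030·0.156^1.852 / (128^1.852·0.418^4.8704) = 6.079 m

h_f ≈ 6.08 m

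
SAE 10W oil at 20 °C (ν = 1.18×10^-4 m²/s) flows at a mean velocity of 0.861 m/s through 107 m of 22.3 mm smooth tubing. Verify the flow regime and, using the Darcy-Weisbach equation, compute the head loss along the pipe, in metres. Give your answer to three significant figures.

h_f ≈ 71.3 m

Re = VD/ν = 0.861·0.02230/1.18×10^-4 = 163 → laminar (Re < 2300)
f = 64/Re = 0.3933
h_f = f(L/D)V²/(2g) = 0.3933·(107/0.02230)·0.861²/(2·9.81) = 71.31 m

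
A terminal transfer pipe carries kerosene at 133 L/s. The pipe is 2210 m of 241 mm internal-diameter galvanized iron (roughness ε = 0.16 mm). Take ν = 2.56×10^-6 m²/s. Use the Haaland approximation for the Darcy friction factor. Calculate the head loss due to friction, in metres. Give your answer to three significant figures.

V = 4Q/(πD²) = 4·0.133/(π·0.241²) = 2.916 m/s
Re = VD/ν = 2.916·0.241/2.56×10^-6 = 2.74×10^5 → turbulent
ε/D = 0.16/241 = 6.64×10^-4
Haaland: f = 0.01906
h_f = f(L/D)V²/(2g) = 0.01906·(2210/0.241)·2.916²/(2·9.81) = 75.73 m

h_f ≈ 75.7 m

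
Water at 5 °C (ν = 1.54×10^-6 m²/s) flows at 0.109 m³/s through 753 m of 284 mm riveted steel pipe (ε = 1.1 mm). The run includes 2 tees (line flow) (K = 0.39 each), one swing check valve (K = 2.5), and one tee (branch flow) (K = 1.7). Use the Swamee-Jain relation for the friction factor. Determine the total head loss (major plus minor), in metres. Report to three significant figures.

V = 4Q/(πD²) = 1.721 m/s; V²/2g = 0.1509 m
Re = 3.17×10^5, ε/D = 0.00387 → f = 0.02864 (Swamee-Jain)
Major: h_f = f(L/D)·V²/2g = 0.02864·2651·0.1509 = 11.46 m
Minor: ΣK = 4.98; h_m = ΣK·V²/2g = 0.7515 m
Total H_L = 11.46 + 0.7515 = 12.21 m

H_L ≈ 12.2 m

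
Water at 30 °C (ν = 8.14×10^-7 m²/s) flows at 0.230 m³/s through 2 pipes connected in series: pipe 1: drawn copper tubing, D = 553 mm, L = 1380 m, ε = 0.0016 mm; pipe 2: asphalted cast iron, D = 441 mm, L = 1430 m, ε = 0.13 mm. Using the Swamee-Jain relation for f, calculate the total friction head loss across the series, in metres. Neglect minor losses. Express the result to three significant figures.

H ≈ 7.41 m

Pipe 1: V = 0.9576 m/s, Re = 6.51×10^5, ε/D = 2.89×10^-6, f = 0.01255, h_1 = f(L/D)V²/2g = 1.464 m
Pipe 2: V = 1.506 m/s, Re = 8.16×10^5, ε/D = 2.95×10^-4, f = 0.01586, h_2 = f(L/D)V²/2g = 5.944 m
Series → Q common, losses add: H = Σh = 7.407 m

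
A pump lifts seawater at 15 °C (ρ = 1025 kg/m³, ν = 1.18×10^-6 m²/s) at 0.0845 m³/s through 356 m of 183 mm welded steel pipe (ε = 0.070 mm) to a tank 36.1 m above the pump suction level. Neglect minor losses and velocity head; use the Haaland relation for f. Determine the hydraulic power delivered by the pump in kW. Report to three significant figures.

P_hyd ≈ 45.3 kW

V = 4Q/(πD²) = 3.213 m/s; Re = 4.98×10^5; ε/D = 3.83×10^-4; f = 0.01679
h_f = f(L/D)V²/2g = 17.18 m
Total head H = z + h_f = 36.1 + 17.18 = 53.28 m
P_hyd = ρgQH = 1025·9.81·0.0845·53.28 = 45.27 kW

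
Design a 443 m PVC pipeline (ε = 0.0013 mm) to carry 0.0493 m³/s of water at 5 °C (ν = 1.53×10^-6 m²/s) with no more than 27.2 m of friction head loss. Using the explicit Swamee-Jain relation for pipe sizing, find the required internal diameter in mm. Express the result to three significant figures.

D ≈ 139 mm

Swamee-Jain (Type III): D = 0.66·[ε^1.25·(LQ²/(gh_f))^4.75 + ν·Q^9.4·(L/(gh_f))^5.2]^0.04
LQ²/(gh_f) = 0.004035; L/(gh_f) = 1.660
Term 1 = ε^1.25·(…)^4.75 = 1.86×10^-19; Term 2 = ν·Q^9.4·(…)^5.2 = 1.10×10^-17
D = 0.66·(1.86×10^-19 + 1.10×10^-17)^0.04 = 0.1385 m = 139 mm
Check: V = 3.27 m/s, Re = 2.96×10^5, f = 0.01452, h_f = 25.3 m ≈ 27.2 m ✓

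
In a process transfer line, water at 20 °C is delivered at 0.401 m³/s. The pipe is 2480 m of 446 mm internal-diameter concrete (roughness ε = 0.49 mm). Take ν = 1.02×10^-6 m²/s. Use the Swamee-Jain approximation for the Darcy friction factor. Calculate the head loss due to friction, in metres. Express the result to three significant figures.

h_f ≈ 38.1 m

V = 4Q/(πD²) = 4·0.401/(π·0.446²) = 2.567 m/s
Re = VD/ν = 2.567·0.446/1.02×10^-6 = 1.12×10^6 → turbulent
ε/D = 0.49/446 = 0.00110
Swamee-Jain: f = 0.02043
h_f = f(L/D)V²/(2g) = 0.02043·(2480/0.446)·2.567²/(2·9.81) = 38.14 m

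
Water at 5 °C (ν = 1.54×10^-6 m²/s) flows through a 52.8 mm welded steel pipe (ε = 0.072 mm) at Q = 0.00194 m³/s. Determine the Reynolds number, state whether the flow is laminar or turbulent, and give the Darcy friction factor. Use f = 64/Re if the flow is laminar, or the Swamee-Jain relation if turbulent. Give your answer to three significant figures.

V = 4Q/(πD²) = 0.8860 m/s
Re = VD/ν = 0.8860·0.0528/1.54×10^-6 = 3.04×10^4
Re > 4000 → turbulent; ε/D = 0.00136
Swamee-Jain: f = 0.02694

Re ≈ 3.04×10^4; turbulent; f ≈ 0.0269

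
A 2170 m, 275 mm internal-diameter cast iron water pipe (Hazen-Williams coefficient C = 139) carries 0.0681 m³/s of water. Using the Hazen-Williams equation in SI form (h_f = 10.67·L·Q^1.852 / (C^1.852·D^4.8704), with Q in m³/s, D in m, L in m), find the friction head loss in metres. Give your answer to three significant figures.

h_f ≈ 9.23 m

h_f = 10.67·2170·0.0681^1.852 / (139^1.852·0.275^4.8704) = 9.235 m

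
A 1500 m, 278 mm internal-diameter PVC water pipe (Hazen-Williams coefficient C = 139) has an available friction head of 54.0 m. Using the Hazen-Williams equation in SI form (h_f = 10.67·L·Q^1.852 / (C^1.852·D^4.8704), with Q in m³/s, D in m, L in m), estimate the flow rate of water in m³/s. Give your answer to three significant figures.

Q ≈ 0.222 m³/s

Rearranging: Q = [h_f·C^1.852·D^4.8704 / (10.67·L)]^(1/1.852)
Q = [54.0·139^1.852·0.278^4.8704 / (10.67·1500)]^0.540 = 0.2220 m³/s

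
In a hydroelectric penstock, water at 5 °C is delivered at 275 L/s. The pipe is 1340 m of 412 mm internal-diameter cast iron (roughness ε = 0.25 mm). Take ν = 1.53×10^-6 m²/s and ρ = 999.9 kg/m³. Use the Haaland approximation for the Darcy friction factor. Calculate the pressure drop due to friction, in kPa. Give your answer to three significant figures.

V = 4Q/(πD²) = 4·0.275/(π·0.412²) = 2.063 m/s
Re = VD/ν = 2.063·0.412/1.53×10^-6 = 5.55×10^5 → turbulent
ε/D = 0.25/412 = 6.07×10^-4
Haaland: f = 0.01815
h_f = f(L/D)V²/(2g) = 0.01815·(1340/0.412)·2.063²/(2·9.81) = 12.81 m
Δp = ρg·h_f = 999.9·9.81·12.81 = 125.6 kPa

Δp ≈ 126 kPa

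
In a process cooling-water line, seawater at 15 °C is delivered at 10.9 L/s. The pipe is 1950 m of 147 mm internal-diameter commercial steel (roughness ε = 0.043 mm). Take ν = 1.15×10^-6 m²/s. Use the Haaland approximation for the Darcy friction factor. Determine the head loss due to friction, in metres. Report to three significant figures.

h_f ≈ 5.51 m

V = 4Q/(πD²) = 4·0.0109/(π·0.147²) = 0.6422 m/s
Re = VD/ν = 0.6422·0.147/1.15×10^-6 = 8.21×10^4 → turbulent
ε/D = 0.043/147 = 2.93×10^-4
Haaland: f = 0.01977
h_f = f(L/D)V²/(2g) = 0.01977·(1950/0.147)·0.6422²/(2·9.81) = 5.515 m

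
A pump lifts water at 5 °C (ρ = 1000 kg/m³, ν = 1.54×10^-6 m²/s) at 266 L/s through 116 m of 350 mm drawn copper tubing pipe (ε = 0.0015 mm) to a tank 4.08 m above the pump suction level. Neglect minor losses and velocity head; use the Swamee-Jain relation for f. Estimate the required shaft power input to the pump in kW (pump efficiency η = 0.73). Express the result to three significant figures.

V = 4Q/(πD²) = 2.765 m/s; Re = 6.28×10^5; ε/D = 4.29×10^-6; f = 0.01265
h_f = f(L/D)V²/2g = 1.634 m
Total head H = z + h_f = 4.08 + 1.634 = 5.714 m
P_hyd = ρgQH = 1000·9.81·0.266·5.714 = 14.91 kW
P_shaft = P_hyd/η = 14.91/0.73 = 20.42 kW

P_shaft ≈ 20.4 kW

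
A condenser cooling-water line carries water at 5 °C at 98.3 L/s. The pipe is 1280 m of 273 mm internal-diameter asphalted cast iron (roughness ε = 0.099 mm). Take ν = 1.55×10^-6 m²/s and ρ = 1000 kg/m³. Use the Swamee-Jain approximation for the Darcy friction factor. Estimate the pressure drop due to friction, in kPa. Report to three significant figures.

V = 4Q/(πD²) = 4·0.0983/(π·0.273²) = 1.679 m/s
Re = VD/ν = 1.679·0.273/1.55×10^-6 = 2.96×10^5 → turbulent
ε/D = 0.099/273 = 3.63×10^-4
Swamee-Jain: f = 0.01751
h_f = f(L/D)V²/(2g) = 0.01751·(1280/0.273)·1.679²/(2·9.81) = 11.80 m
Δp = ρg·h_f = 1000·9.81·11.80 = 115.7 kPa

Δp ≈ 116 kPa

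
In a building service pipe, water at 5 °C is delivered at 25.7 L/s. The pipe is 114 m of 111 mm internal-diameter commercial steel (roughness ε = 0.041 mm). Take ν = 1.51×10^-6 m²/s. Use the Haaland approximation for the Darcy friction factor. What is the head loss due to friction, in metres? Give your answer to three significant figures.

V = 4Q/(πD²) = 4·0.0257/(π·0.111²) = 2.656 m/s
Re = VD/ν = 2.656·0.111/1.51×10^-6 = 1.95×10^5 → turbulent
ε/D = 0.041/111 = 3.69×10^-4
Haaland: f = 0.01796
h_f = f(L/D)V²/(2g) = 0.01796·(114/0.111)·2.656²/(2·9.81) = 6.632 m

h_f ≈ 6.63 m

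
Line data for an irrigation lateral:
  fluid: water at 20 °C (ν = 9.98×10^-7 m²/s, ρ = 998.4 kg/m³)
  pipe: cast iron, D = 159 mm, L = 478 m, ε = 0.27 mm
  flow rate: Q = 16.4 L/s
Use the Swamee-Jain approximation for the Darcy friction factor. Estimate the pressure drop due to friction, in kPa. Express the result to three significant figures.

Δp ≈ 24.7 kPa

V = 4Q/(πD²) = 4·0.0164/(π·0.159²) = 0.8260 m/s
Re = VD/ν = 0.8260·0.159/9.98×10^-7 = 1.32×10^5 → turbulent
ε/D = 0.27/159 = 0.00170
Swamee-Jain: f = 0.02409
h_f = f(L/D)V²/(2g) = 0.02409·(478/0.159)·0.8260²/(2·9.81) = 2.518 m
Δp = ρg·h_f = 998.4·9.81·2.518 = 24.67 kPa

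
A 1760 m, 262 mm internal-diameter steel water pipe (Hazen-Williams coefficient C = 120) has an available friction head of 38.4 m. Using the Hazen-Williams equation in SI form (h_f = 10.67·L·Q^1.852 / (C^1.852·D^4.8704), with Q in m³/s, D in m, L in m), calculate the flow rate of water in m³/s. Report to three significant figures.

Q ≈ 0.125 m³/s

Rearranging: Q = [h_f·C^1.852·D^4.8704 / (10.67·L)]^(1/1.852)
Q = [38.4·120^1.852·0.262^4.8704 / (10.67·1760)]^0.540 = 0.1251 m³/s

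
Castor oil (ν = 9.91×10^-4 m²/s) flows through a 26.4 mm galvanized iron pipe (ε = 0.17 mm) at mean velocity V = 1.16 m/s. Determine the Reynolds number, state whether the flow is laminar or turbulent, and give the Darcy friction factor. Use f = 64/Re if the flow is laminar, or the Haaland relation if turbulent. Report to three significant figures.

Re ≈ 30.9; laminar; f = 64/Re ≈ 2.07

Re = VD/ν = 1.160·0.0264/9.91×10^-4 = 30.9
Re < 2300 → laminar → f = 64/Re = 2.071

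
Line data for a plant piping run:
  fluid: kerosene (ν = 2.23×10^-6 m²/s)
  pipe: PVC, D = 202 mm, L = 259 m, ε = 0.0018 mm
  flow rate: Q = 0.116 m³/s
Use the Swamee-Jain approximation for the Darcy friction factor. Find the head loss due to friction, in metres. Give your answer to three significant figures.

V = 4Q/(πD²) = 4·0.116/(π·0.202²) = 3.620 m/s
Re = VD/ν = 3.620·0.202/2.23×10^-6 = 3.28×10^5 → turbulent
ε/D = 0.0018/202 = 8.91×10^-6
Swamee-Jain: f = 0.01425
h_f = f(L/D)V²/(2g) = 0.01425·(259/0.202)·3.620²/(2·9.81) = 12.20 m

h_f ≈ 12.2 m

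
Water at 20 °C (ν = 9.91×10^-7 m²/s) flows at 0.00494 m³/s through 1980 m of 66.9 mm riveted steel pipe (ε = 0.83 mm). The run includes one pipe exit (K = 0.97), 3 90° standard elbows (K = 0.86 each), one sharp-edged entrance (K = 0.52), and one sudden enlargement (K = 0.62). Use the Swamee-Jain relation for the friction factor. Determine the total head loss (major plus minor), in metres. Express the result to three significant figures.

H_L ≈ 124 m

V = 4Q/(πD²) = 1.405 m/s; V²/2g = 0.1007 m
Re = 9.49×10^4, ε/D = 0.0124 → f = 0.04163 (Swamee-Jain)
Major: h_f = f(L/D)·V²/2g = 0.04163·29596·0.1007 = 124.0 m
Minor: ΣK = 4.69; h_m = ΣK·V²/2g = 0.4721 m
Total H_L = 124.0 + 0.4721 = 124.5 m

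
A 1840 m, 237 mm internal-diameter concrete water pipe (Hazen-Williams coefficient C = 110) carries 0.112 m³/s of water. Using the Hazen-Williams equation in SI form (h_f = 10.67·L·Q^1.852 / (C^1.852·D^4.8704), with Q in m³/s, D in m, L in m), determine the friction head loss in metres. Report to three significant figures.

h_f ≈ 62.6 m

h_f = 10.67·1840·0.112^1.852 / (110^1.852·0.237^4.8704) = 62.62 m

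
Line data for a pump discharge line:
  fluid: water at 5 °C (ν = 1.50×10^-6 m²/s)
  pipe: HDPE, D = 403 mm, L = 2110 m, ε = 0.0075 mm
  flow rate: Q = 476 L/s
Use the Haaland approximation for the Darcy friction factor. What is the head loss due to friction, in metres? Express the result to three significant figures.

h_f ≈ 44.3 m

V = 4Q/(πD²) = 4·0.476/(π·0.403²) = 3.732 m/s
Re = VD/ν = 3.732·0.403/1.50×10^-6 = 1.00×10^6 → turbulent
ε/D = 0.0075/403 = 1.86×10^-5
Haaland: f = 0.01193
h_f = f(L/D)V²/(2g) = 0.01193·(2110/0.403)·3.732²/(2·9.81) = 44.33 m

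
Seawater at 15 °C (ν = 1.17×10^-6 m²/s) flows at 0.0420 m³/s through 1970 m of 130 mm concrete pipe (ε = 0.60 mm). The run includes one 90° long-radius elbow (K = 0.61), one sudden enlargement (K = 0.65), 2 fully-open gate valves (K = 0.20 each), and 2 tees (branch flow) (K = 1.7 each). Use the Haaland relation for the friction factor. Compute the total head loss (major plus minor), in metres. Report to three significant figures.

H_L ≈ 234 m

V = 4Q/(πD²) = 3.164 m/s; V²/2g = 0.5103 m
Re = 3.52×10^5, ε/D = 0.00462 → f = 0.02996 (Haaland)
Major: h_f = f(L/D)·V²/2g = 0.02996·15154·0.5103 = 231.7 m
Minor: ΣK = 5.06; h_m = ΣK·V²/2g = 2.582 m
Total H_L = 231.7 + 2.582 = 234.3 m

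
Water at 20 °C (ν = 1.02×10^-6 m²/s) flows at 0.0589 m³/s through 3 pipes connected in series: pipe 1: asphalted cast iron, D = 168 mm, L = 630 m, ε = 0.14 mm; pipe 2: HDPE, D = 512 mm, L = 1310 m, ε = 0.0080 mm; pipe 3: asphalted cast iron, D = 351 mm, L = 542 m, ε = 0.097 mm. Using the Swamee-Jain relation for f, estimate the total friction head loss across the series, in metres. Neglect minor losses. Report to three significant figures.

Pipe 1: V = 2.657 m/s, Re = 4.38×10^5, ε/D = 8.33×10^-4, f = 0.01969, h_1 = f(L/D)V²/2g = 26.57 m
Pipe 2: V = 0.2861 m/s, Re = 1.44×10^5, ε/D = 1.56×10^-5, f = 0.01670, h_2 = f(L/D)V²/2g = 0.1783 m
Pipe 3: V = 0.6087 m/s, Re = 2.09×10^5, ε/D = 2.76×10^-4, f = 0.01755, h_3 = f(L/D)V²/2g = 0.5117 m
Series → Q common, losses add: H = Σh = 27.26 m

H ≈ 27.3 m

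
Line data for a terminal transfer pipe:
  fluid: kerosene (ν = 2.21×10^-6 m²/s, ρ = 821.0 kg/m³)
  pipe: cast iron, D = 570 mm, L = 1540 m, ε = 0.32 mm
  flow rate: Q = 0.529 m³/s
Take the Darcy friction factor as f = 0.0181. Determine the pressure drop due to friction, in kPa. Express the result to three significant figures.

Δp ≈ 86.3 kPa

V = 4Q/(πD²) = 4·0.529/(π·0.570²) = 2.073 m/s
h_f = f(L/D)V²/(2g) = 0.01810·(1540/0.570)·2.073²/(2·9.81) = 10.71 m
Δp = ρg·h_f = 821.0·9.81·10.71 = 86.27 kPa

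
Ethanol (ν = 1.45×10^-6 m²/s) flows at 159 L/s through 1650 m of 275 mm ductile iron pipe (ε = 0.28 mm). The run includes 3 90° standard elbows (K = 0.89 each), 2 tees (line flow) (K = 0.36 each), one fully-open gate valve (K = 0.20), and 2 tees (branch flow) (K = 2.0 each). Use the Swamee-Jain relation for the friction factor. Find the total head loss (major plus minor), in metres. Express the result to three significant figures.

H_L ≈ 47.5 m

V = 4Q/(πD²) = 2.677 m/s; V²/2g = 0.3652 m
Re = 5.08×10^5, ε/D = 0.00102 → f = 0.02042 (Swamee-Jain)
Major: h_f = f(L/D)·V²/2g = 0.02042·6000·0.3652 = 44.76 m
Minor: ΣK = 7.59; h_m = ΣK·V²/2g = 2.772 m
Total H_L = 44.76 + 2.772 = 47.53 m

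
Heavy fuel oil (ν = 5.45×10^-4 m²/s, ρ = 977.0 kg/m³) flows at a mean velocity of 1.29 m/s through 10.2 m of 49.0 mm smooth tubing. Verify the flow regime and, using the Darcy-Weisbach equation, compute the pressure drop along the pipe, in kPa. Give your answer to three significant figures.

Δp ≈ 93.4 kPa

Re = VD/ν = 1.29·0.04900/5.45×10^-4 = 116 → laminar (Re < 2300)
f = 64/Re = 0.5518
h_f = f(L/D)V²/(2g) = 0.5518·(10.2/0.04900)·1.29²/(2·9.81) = 9.743 m
Δp = ρg·h_f = 977.0·9.81·9.743 = 93.38 kPa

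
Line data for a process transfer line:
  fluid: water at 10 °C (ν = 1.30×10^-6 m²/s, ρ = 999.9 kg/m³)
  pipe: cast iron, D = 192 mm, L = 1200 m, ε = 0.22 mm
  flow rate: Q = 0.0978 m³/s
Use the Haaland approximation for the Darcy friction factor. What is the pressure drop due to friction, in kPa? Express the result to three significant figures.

V = 4Q/(πD²) = 4·0.0978/(π·0.192²) = 3.378 m/s
Re = VD/ν = 3.378·0.192/1.30×10^-6 = 4.99×10^5 → turbulent
ε/D = 0.22/192 = 0.00115
Haaland: f = 0.02082
h_f = f(L/D)V²/(2g) = 0.02082·(1200/0.192)·3.378²/(2·9.81) = 75.67 m
Δp = ρg·h_f = 999.9·9.81·75.67 = 742.3 kPa

Δp ≈ 742 kPa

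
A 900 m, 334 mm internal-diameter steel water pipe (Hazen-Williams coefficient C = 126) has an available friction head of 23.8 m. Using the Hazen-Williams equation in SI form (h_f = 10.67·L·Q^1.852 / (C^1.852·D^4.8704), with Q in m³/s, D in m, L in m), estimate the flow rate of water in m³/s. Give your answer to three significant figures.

Rearranging: Q = [h_f·C^1.852·D^4.8704 / (10.67·L)]^(1/1.852)
Q = [23.8·126^1.852·0.334^4.8704 / (10.67·900)]^0.540 = 0.2760 m³/s

Q ≈ 0.276 m³/s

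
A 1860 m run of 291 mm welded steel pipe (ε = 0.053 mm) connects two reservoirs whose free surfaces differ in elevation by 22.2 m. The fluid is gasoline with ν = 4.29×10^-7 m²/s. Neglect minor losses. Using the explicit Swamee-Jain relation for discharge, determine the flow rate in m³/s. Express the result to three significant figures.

Swamee-Jain (Type II): Q = -0.965·√(gD⁵h_f/L)·ln[ε/(3.7D) + √(3.17ν²L/(gD³h_f))]
√(gD⁵h_f/L) = √(9.81·0.291⁵·22.2/1860) = 0.01563
ε/(3.7D) = 4.92×10^-5; √(3.17ν²L/(gD³h_f)) = 1.42×10^-5
Q = -0.965·0.01563·ln(6.344×10^-5) = 0.1458 m³/s
Check: V = 2.19 m/s, Re = 1.49×10^6, f = 0.01427, h_f = 22.3 m ≈ 22.2 m ✓

Q ≈ 0.146 m³/s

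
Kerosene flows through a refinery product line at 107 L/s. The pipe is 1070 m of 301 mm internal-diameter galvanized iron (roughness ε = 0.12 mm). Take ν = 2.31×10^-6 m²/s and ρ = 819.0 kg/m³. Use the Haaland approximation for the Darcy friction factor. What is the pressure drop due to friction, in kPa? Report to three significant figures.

V = 4Q/(πD²) = 4·0.107/(π·0.301²) = 1.504 m/s
Re = VD/ν = 1.504·0.301/2.31×10^-6 = 1.96×10^5 → turbulent
ε/D = 0.12/301 = 3.99×10^-4
Haaland: f = 0.01812
h_f = f(L/D)V²/(2g) = 0.01812·(1070/0.301)·1.504²/(2·9.81) = 7.424 m
Δp = ρg·h_f = 819.0·9.81·7.424 = 59.65 kPa

Δp ≈ 59.6 kPa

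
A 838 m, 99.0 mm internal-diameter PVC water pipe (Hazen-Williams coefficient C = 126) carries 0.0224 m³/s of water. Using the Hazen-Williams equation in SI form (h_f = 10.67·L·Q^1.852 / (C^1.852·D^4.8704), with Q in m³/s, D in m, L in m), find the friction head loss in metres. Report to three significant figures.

h_f = 10.67·838·0.0224^1.852 / (126^1.852·0.0990^4.8704) = 79.04 m

h_f ≈ 79.0 m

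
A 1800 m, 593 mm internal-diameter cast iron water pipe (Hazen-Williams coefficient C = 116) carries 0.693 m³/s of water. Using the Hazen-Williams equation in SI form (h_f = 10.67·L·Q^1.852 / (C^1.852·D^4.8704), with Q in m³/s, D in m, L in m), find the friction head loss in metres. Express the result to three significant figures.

h_f ≈ 18.6 m

h_f = 10.67·1800·0.693^1.852 / (116^1.852·0.593^4.8704) = 18.64 m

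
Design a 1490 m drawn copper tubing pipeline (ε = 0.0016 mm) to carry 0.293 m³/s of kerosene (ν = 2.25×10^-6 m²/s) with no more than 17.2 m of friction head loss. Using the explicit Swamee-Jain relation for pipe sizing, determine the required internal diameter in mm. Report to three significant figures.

Swamee-Jain (Type III): D = 0.66·[ε^1.25·(LQ²/(gh_f))^4.75 + ν·Q^9.4·(L/(gh_f))^5.2]^0.04
LQ²/(gh_f) = 0.7581; L/(gh_f) = 8.831
Term 1 = ε^1.25·(…)^4.75 = 1.53×10^-8; Term 2 = ν·Q^9.4·(…)^5.2 = 1.82×10^-6
D = 0.66·(1.53×10^-8 + 1.82×10^-6)^0.04 = 0.3891 m = 389 mm
Check: V = 2.46 m/s, Re = 4.26×10^5, f = 0.01353, h_f = 16.0 m ≈ 17.2 m ✓

D ≈ 389 mm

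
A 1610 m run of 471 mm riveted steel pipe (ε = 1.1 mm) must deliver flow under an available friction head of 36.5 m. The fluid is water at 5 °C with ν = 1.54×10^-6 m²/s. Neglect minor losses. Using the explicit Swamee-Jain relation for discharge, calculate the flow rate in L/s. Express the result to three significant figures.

Q ≈ 509 L/s

Swamee-Jain (Type II): Q = -0.965·√(gD⁵h_f/L)·ln[ε/(3.7D) + √(3.17ν²L/(gD³h_f))]
√(gD⁵h_f/L) = √(9.81·0.471⁵·36.5/1610) = 0.07180
ε/(3.7D) = 6.31×10^-4; √(3.17ν²L/(gD³h_f)) = 1.80×10^-5
Q = -0.965·0.07180·ln(6.492×10^-4) = 0.5085 m³/s
Check: V = 2.92 m/s, Re = 8.93×10^5, f = 0.02468, h_f = 36.6 m ≈ 36.5 m ✓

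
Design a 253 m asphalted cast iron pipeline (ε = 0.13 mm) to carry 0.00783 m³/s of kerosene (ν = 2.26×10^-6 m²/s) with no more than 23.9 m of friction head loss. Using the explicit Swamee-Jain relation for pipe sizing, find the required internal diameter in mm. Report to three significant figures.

D ≈ 68.4 mm

Swamee-Jain (Type III): D = 0.66·[ε^1.25·(LQ²/(gh_f))^4.75 + ν·Q^9.4·(L/(gh_f))^5.2]^0.04
LQ²/(gh_f) = 6.616×10^-5; L/(gh_f) = 1.079
Term 1 = ε^1.25·(…)^4.75 = 1.95×10^-25; Term 2 = ν·Q^9.4·(…)^5.2 = 5.34×10^-26
D = 0.66·(1.95×10^-25 + 5.34×10^-26)^0.04 = 0.06845 m = 68.4 mm
Check: V = 2.13 m/s, Re = 6.44×10^4, f = 0.02591, h_f = 22.1 m ≈ 23.9 m ✓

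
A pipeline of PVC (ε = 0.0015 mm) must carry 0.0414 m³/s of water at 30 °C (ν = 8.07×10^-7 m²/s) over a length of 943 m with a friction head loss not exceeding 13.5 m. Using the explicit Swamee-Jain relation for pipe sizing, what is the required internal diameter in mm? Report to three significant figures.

D ≈ 171 mm

Swamee-Jain (Type III): D = 0.66·[ε^1.25·(LQ²/(gh_f))^4.75 + ν·Q^9.4·(L/(gh_f))^5.2]^0.04
LQ²/(gh_f) = 0.01220; L/(gh_f) = 7.120
Term 1 = ε^1.25·(…)^4.75 = 4.28×10^-17; Term 2 = ν·Q^9.4·(…)^5.2 = 2.19×10^-15
D = 0.66·(4.28×10^-17 + 2.19×10^-15)^0.04 = 0.1712 m = 171 mm
Check: V = 1.80 m/s, Re = 3.82×10^5, f = 0.01387, h_f = 12.6 m ≈ 13.5 m ✓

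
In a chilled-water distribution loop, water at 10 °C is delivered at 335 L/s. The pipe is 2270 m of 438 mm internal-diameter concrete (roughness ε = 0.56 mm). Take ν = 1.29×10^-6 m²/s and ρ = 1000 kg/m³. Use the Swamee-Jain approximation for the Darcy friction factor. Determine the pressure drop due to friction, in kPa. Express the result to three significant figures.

Δp ≈ 273 kPa

V = 4Q/(πD²) = 4·0.335/(π·0.438²) = 2.223 m/s
Re = VD/ν = 2.223·0.438/1.29×10^-6 = 7.55×10^5 → turbulent
ε/D = 0.56/438 = 0.00128
Swamee-Jain: f = 0.02130
h_f = f(L/D)V²/(2g) = 0.02130·(2270/0.438)·2.223²/(2·9.81) = 27.81 m
Δp = ρg·h_f = 1000·9.81·27.81 = 272.8 kPa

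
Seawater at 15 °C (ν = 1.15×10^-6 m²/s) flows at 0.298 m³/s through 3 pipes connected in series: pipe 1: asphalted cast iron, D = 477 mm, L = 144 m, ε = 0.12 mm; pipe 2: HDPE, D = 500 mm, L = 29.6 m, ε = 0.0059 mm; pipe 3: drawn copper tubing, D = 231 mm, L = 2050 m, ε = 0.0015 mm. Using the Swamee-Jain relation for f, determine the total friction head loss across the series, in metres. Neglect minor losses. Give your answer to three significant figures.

H ≈ 256 m

Pipe 1: V = 1.668 m/s, Re = 6.92×10^5, ε/D = 2.52×10^-4, f = 0.01562, h_1 = f(L/D)V²/2g = 0.6683 m
Pipe 2: V = 1.518 m/s, Re = 6.60×10^5, ε/D = 1.18×10^-5, f = 0.01269, h_2 = f(L/D)V²/2g = 0.08819 m
Pipe 3: V = 7.111 m/s, Re = 1.43×10^6, ε/D = 6.49×10^-6, f = 0.01114, h_3 = f(L/D)V²/2g = 254.8 m
Series → Q common, losses add: H = Σh = 255.6 m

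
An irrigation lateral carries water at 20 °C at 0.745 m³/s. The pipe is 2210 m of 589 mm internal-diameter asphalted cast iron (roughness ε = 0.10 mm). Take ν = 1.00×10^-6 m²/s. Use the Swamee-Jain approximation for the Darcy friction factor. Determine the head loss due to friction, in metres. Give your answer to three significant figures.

V = 4Q/(πD²) = 4·0.745/(π·0.589²) = 2.734 m/s
Re = VD/ν = 2.734·0.589/1.00×10^-6 = 1.61×10^6 → turbulent
ε/D = 0.10/589 = 1.70×10^-4
Swamee-Jain: f = 0.01406
h_f = f(L/D)V²/(2g) = 0.01406·(2210/0.589)·2.734²/(2·9.81) = 20.11 m

h_f ≈ 20.1 m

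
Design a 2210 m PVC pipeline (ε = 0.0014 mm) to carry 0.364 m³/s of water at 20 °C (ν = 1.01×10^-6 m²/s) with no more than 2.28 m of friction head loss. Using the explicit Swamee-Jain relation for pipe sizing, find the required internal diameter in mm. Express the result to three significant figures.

Swamee-Jain (Type III): D = 0.66·[ε^1.25·(LQ²/(gh_f))^4.75 + ν·Q^9.4·(L/(gh_f))^5.2]^0.04
LQ²/(gh_f) = 13.09; L/(gh_f) = 98.81
Term 1 = ε^1.25·(…)^4.75 = 0.00974; Term 2 = ν·Q^9.4·(…)^5.2 = 1.78
D = 0.66·(0.00974 + 1.78)^0.04 = 0.6756 m = 676 mm
Check: V = 1.02 m/s, Re = 6.79×10^5, f = 0.01244, h_f = 2.14 m ≈ 2.28 m ✓

D ≈ 676 mm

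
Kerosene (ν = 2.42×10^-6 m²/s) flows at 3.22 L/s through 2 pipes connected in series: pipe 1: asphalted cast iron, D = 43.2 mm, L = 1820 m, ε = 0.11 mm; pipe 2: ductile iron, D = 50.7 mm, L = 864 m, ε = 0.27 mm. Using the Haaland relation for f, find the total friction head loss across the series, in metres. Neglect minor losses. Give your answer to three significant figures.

H ≈ 365 m

Pipe 1: V = 2.197 m/s, Re = 3.92×10^4, ε/D = 0.00255, f = 0.02810, h_1 = f(L/D)V²/2g = 291.2 m
Pipe 2: V = 1.595 m/s, Re = 3.34×10^4, ε/D = 0.00533, f = 0.03335, h_2 = f(L/D)V²/2g = 73.68 m
Series → Q common, losses add: H = Σh = 364.8 m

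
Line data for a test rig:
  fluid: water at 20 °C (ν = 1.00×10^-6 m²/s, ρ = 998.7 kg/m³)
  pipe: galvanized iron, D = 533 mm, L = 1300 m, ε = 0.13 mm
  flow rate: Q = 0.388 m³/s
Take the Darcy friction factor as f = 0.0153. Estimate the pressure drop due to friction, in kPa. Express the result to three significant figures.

Δp ≈ 56.3 kPa

V = 4Q/(πD²) = 4·0.388/(π·0.533²) = 1.739 m/s
h_f = f(L/D)V²/(2g) = 0.01530·(1300/0.533)·1.739²/(2·9.81) = 5.752 m
Δp = ρg·h_f = 998.7·9.81·5.752 = 56.35 kPa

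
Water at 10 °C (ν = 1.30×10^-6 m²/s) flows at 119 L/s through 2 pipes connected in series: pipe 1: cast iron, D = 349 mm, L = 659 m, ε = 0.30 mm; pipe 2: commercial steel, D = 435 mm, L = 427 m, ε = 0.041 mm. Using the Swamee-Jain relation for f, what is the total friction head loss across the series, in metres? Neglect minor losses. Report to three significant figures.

H ≈ 3.49 m

Pipe 1: V = 1.244 m/s, Re = 3.34×10^5, ε/D = 8.60×10^-4, f = 0.02004, h_1 = f(L/D)V²/2g = 2.984 m
Pipe 2: V = 0.8007 m/s, Re = 2.68×10^5, ε/D = 9.43×10^-5, f = 0.01563, h_2 = f(L/D)V²/2g = 0.5015 m
Series → Q common, losses add: H = Σh = 3.486 m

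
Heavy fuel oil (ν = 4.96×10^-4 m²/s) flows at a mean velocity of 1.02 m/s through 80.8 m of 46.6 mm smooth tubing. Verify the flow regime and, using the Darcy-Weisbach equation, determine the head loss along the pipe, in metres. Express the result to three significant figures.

h_f ≈ 61.4 m

Re = VD/ν = 1.02·0.04660/4.96×10^-4 = 95.8 → laminar (Re < 2300)
f = 64/Re = 0.6678
h_f = f(L/D)V²/(2g) = 0.6678·(80.8/0.04660)·1.02²/(2·9.81) = 61.40 m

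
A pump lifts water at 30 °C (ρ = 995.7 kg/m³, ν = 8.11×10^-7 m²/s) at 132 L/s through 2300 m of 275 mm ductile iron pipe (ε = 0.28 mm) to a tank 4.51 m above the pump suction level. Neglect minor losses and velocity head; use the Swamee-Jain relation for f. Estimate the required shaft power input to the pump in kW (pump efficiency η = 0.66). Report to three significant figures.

P_shaft ≈ 92.0 kW

V = 4Q/(πD²) = 2.222 m/s; Re = 7.54×10^5; ε/D = 0.00102; f = 0.02022
h_f = f(L/D)V²/2g = 42.57 m
Total head H = z + h_f = 4.51 + 42.57 = 47.08 m
P_hyd = ρgQH = 995.7·9.81·0.132·47.08 = 60.71 kW
P_shaft = P_hyd/η = 60.71/0.66 = 91.98 kW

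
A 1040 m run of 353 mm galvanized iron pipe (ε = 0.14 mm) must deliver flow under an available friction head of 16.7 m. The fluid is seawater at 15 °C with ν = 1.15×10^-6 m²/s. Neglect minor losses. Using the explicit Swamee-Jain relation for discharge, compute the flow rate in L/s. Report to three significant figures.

Q ≈ 253 L/s

Swamee-Jain (Type II): Q = -0.965·√(gD⁵h_f/L)·ln[ε/(3.7D) + √(3.17ν²L/(gD³h_f))]
√(gD⁵h_f/L) = √(9.81·0.353⁵·16.7/1040) = 0.02938
ε/(3.7D) = 1.07×10^-4; √(3.17ν²L/(gD³h_f)) = 2.46×10^-5
Q = -0.965·0.02938·ln(1.318×10^-4) = 0.2533 m³/s
Check: V = 2.59 m/s, Re = 7.95×10^5, f = 0.01670, h_f = 16.8 m ≈ 16.7 m ✓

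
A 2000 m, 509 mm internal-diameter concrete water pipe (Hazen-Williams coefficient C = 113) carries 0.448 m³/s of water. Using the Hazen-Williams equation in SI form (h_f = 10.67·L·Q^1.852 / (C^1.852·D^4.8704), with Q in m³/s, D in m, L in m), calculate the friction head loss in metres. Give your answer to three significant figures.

h_f ≈ 20.4 m

h_f = 10.67·2000·0.448^1.852 / (113^1.852·0.509^4.8704) = 20.39 m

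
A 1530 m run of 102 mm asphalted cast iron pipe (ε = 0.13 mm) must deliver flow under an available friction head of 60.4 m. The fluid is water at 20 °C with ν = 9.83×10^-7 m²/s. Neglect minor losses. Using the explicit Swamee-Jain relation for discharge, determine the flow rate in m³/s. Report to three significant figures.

Q ≈ 0.0155 m³/s

Swamee-Jain (Type II): Q = -0.965·√(gD⁵h_f/L)·ln[ε/(3.7D) + √(3.17ν²L/(gD³h_f))]
√(gD⁵h_f/L) = √(9.81·0.102⁵·60.4/1530) = 0.002068
ε/(3.7D) = 3.44×10^-4; √(3.17ν²L/(gD³h_f)) = 8.63×10^-5
Q = -0.965·0.002068·ln(4.308×10^-4) = 0.01546 m³/s
Check: V = 1.89 m/s, Re = 1.96×10^5, f = 0.02223, h_f = 60.9 m ≈ 60.4 m ✓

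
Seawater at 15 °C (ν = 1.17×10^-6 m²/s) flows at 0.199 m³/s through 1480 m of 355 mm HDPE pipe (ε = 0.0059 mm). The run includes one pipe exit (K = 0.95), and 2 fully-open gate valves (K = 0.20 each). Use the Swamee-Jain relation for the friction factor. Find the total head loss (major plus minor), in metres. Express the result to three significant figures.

V = 4Q/(πD²) = 2.011 m/s; V²/2g = 0.2060 m
Re = 6.10×10^5, ε/D = 1.66×10^-5 → f = 0.01293 (Swamee-Jain)
Major: h_f = f(L/D)·V²/2g = 0.01293·4169·0.2060 = 11.11 m
Minor: ΣK = 1.35; h_m = ΣK·V²/2g = 0.2781 m
Total H_L = 11.11 + 0.2781 = 11.39 m

H_L ≈ 11.4 m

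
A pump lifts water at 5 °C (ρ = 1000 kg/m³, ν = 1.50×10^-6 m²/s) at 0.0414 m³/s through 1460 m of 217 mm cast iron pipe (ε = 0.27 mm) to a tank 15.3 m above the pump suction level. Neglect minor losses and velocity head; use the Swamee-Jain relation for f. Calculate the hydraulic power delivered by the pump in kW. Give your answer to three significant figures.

P_hyd ≈ 10.1 kW

V = 4Q/(πD²) = 1.119 m/s; Re = 1.62×10^5; ε/D = 0.00124; f = 0.02237
h_f = f(L/D)V²/2g = 9.612 m
Total head H = z + h_f = 15.3 + 9.612 = 24.91 m
P_hyd = ρgQH = 1000·9.81·0.0414·24.91 = 10.12 kW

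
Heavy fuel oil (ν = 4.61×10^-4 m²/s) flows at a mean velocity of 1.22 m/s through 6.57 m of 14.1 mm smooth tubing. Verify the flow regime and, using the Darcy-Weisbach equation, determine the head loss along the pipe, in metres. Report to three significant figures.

Re = VD/ν = 1.22·0.01410/4.61×10^-4 = 37.3 → laminar (Re < 2300)
f = 64/Re = 1.715
h_f = f(L/D)V²/(2g) = 1.715·(6.57/0.01410)·1.22²/(2·9.81) = 60.63 m

h_f ≈ 60.6 m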